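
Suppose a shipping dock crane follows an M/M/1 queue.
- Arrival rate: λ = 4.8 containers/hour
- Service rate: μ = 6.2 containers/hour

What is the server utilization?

Server utilization: ρ = λ/μ
ρ = 4.8/6.2 = 0.7742
The server is busy 77.42% of the time.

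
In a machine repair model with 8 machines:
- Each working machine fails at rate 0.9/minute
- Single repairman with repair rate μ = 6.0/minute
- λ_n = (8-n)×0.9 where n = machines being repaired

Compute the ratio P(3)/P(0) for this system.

P(3)/P(0) = ∏_{i=0}^{3-1} λ_i/μ_{i+1}
= (8-0)×0.9/6.0 × (8-1)×0.9/6.0 × (8-2)×0.9/6.0
= 1.1340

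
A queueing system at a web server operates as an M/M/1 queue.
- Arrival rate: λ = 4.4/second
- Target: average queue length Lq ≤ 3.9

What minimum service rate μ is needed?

For M/M/1: Lq = λ²/(μ(μ-λ))
Need Lq ≤ 3.9, i.e. μ(μ-λ) ≥ λ²/3.9
μ² - 4.4μ - 19.36/3.9 ≥ 0  →  μ² - 4.4μ - 4.9641 ≥ 0
Quadratic formula (positive root): μ = [λ + √(λ² + 4×4.9641)]/2
Discriminant: 19.36 + 4×4.9641 = 39.2164, √39.2164 = 6.2623
μ ≥ (4.4 + 6.2623)/2 = 5.3312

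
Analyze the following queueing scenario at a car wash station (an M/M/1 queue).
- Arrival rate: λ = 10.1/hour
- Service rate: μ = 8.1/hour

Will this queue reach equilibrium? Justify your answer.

Stability requires ρ = λ/(cμ) < 1
ρ = 10.1/(1 × 8.1) = 10.1/8.10 = 1.2469
Since 1.2469 ≥ 1, the system is UNSTABLE.
Queue grows without bound. Need μ > λ = 10.1.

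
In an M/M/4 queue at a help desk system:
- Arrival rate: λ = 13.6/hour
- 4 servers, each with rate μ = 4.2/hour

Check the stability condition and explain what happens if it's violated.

Stability requires ρ = λ/(cμ) < 1
ρ = 13.6/(4 × 4.2) = 13.6/16.80 = 0.8095
Since 0.8095 < 1, the system is STABLE.
The servers are busy 80.95% of the time.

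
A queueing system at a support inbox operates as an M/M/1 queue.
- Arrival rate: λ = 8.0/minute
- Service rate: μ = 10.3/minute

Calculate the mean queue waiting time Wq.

First, compute utilization: ρ = λ/μ = 8.0/10.3 = 0.7767
For M/M/1: Wq = λ/(μ(μ-λ))
Wq = 8.0/(10.3 × (10.3-8.0))
Wq = 8.0/(10.3 × 2.30)
Wq = 0.3377 minutes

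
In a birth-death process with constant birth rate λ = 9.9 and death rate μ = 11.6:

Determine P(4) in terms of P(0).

For constant rates: P(n)/P(0) = (λ/μ)^n
P(4)/P(0) = (9.9/11.6)^4 = 0.85345^4 = 0.5305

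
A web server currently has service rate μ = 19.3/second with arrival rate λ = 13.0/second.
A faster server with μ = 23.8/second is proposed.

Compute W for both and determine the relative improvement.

System 1: ρ₁ = 13.0/19.3 = 0.6736, W₁ = 1/(19.3-13.0) = 0.15873
System 2: ρ₂ = 13.0/23.8 = 0.5462, W₂ = 1/(23.8-13.0) = 0.092593
Improvement: (W₁-W₂)/W₁ = (0.15873-0.092593)/0.15873 = 41.67%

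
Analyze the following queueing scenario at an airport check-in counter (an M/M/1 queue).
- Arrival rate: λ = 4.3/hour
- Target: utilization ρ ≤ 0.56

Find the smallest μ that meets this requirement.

ρ = λ/μ, so μ = λ/ρ
μ ≥ 4.3/0.56 = 7.6786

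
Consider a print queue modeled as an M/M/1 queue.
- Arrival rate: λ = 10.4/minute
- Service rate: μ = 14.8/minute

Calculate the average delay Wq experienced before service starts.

First, compute utilization: ρ = λ/μ = 10.4/14.8 = 0.7027
For M/M/1: Wq = λ/(μ(μ-λ))
Wq = 10.4/(14.8 × (14.8-10.4))
Wq = 10.4/(14.8 × 4.40)
Wq = 0.1597 minutes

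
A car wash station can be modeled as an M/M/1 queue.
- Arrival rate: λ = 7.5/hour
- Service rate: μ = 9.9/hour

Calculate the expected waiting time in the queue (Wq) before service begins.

First, compute utilization: ρ = λ/μ = 7.5/9.9 = 0.7576
For M/M/1: Wq = λ/(μ(μ-λ))
Wq = 7.5/(9.9 × (9.9-7.5))
Wq = 7.5/(9.9 × 2.40)
Wq = 0.3157 hours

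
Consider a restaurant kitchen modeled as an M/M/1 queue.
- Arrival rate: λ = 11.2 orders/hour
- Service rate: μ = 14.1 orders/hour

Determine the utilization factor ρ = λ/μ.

Server utilization: ρ = λ/μ
ρ = 11.2/14.1 = 0.7943
The server is busy 79.43% of the time.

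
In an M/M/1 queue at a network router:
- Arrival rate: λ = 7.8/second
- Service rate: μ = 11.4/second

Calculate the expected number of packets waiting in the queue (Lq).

ρ = λ/μ = 7.8/11.4 = 0.6842
For M/M/1: Lq = λ²/(μ(μ-λ))
Lq = 60.84/(11.4 × 3.60)
Lq = 1.4825 packets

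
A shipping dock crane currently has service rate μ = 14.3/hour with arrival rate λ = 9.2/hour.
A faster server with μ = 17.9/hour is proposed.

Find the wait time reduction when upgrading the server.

System 1: ρ₁ = 9.2/14.3 = 0.6434, W₁ = 1/(14.3-9.2) = 0.19608
System 2: ρ₂ = 9.2/17.9 = 0.5140, W₂ = 1/(17.9-9.2) = 0.11494
Improvement: (W₁-W₂)/W₁ = (0.19608-0.11494)/0.19608 = 41.38%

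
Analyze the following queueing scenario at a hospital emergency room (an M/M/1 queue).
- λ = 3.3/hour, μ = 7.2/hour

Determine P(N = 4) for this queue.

ρ = λ/μ = 3.3/7.2 = 0.4583
P(n) = (1-ρ)ρⁿ
P(4) = (1-0.4583) × 0.4583^4
P(4) = 0.5417 × 0.04412
P(4) = 0.02390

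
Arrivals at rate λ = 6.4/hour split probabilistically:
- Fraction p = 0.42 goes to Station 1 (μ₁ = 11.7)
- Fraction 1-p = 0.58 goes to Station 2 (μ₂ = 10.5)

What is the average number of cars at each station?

Effective rates: λ₁ = 6.4×0.42 = 2.688, λ₂ = 6.4×0.58 = 3.712
Station 1: ρ₁ = 2.688/11.7 = 0.22974, L₁ = ρ₁/(1-ρ₁) = 0.22974/(1-0.22974) = 0.2983
Station 2: ρ₂ = 3.712/10.5 = 0.3535, L₂ = ρ₂/(1-ρ₂) = 0.3535/(1-0.3535) = 0.5468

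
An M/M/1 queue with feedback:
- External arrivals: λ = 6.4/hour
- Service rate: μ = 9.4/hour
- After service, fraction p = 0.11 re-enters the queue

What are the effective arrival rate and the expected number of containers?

Effective arrival rate: λ_eff = λ/(1-p) = 6.4/(1-0.11) = 6.4/0.89 = 7.1910
ρ = λ_eff/μ = 7.1910/9.4 = 0.7650
L = ρ/(1-ρ) = 0.7650/(1-0.7650) = 3.2553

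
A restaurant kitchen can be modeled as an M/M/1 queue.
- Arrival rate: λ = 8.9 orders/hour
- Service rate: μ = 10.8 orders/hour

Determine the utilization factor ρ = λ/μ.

Server utilization: ρ = λ/μ
ρ = 8.9/10.8 = 0.8241
The server is busy 82.41% of the time.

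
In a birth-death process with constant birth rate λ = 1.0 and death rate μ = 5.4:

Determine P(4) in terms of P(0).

For constant rates: P(n)/P(0) = (λ/μ)^n
P(4)/P(0) = (1.0/5.4)^4 = 0.1852^4 = 0.001176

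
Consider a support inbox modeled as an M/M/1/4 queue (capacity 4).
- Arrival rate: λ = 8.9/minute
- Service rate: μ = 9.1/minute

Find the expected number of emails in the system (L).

ρ = λ/μ = 8.9/9.1 = 0.97802
P₀ = (1-ρ)/(1-ρ^(K+1)) = (1-0.97802)/(1-0.97802^5) = 0.021980/0.10517 = 0.2090
P_K = P₀×ρ^K = 0.2090 × 0.97802^4 = 0.2090 × 0.9149 = 0.1912
L = ρ[1 - (K+1)ρ^K + Kρ^(K+1)] / [(1-ρ)(1-ρ^(K+1))]
L = 0.97802 × (1 - 5×0.9149365 + 4×0.8948262) / ((1 - 0.97802) × (1 - 0.8948262)) = 1.9556 emails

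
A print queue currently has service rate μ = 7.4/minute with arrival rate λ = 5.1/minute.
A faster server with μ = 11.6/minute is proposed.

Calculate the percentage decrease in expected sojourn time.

System 1: ρ₁ = 5.1/7.4 = 0.6892, W₁ = 1/(7.4-5.1) = 0.434783
System 2: ρ₂ = 5.1/11.6 = 0.4397, W₂ = 1/(11.6-5.1) = 0.153846
Improvement: (W₁-W₂)/W₁ = (0.434783-0.153846)/0.434783 = 64.62%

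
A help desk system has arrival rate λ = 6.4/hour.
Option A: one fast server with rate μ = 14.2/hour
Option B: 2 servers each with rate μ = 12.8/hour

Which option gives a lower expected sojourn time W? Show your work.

Option A: single server μ = 14.2 (M/M/1)
  ρ_A = 6.4/14.2 = 0.4507
  W_A = 1/(μ-λ) = 1/(14.2-6.4) = 1/7.80 = 0.1282

Option B: 2 servers μ = 12.8 (M/M/2)
  ρ_B = λ/(cμ) = 6.4/(2×12.8) = 0.2500
  Offered load a = λ/μ = cρ = 6.4/12.8 = 0.5000
  P₀ = [ Σₙ₌₀^1 aⁿ/n! + a^2/(2!(1-ρ)) ]⁻¹
  Σ = a^0/0! + a^1/1! = 1.0000 + 0.5000 = 1.5000
  a^2/(2!(1-ρ)) = 0.2500/(2 × 0.7500) = 0.1667
  P₀ = 1/(1.5000 + 0.1667) = 0.6000
  Lq = P₀·a^2·ρ / (2!(1-ρ)²) = 0.6000 × 0.2500 × 0.2500 / (2 × 0.5625) = 0.03333
  Wq_B = Lq/λ = 0.03333/6.4 = 0.005208
  W_B = Wq_B + 1/μ = 0.005208 + 0.07812 = 0.08333

Since W_B = 0.08333 < W_A = 0.1282, Option B (multiple servers) has the shorter time in system.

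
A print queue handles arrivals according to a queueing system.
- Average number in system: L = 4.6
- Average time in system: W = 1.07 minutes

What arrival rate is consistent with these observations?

Little's Law: L = λW, so λ = L/W
λ = 4.6/1.07 = 4.2991 jobs/minute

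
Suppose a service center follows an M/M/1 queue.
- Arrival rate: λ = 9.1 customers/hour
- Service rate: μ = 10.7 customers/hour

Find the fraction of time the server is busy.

Server utilization: ρ = λ/μ
ρ = 9.1/10.7 = 0.8505
The server is busy 85.05% of the time.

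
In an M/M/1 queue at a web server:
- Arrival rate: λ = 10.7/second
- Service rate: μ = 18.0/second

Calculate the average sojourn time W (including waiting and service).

First, compute utilization: ρ = λ/μ = 10.7/18.0 = 0.5944
For M/M/1: W = 1/(μ-λ)
W = 1/(18.0-10.7) = 1/7.30
W = 0.1370 seconds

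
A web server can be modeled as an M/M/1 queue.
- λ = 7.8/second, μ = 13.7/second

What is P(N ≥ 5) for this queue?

ρ = λ/μ = 7.8/13.7 = 0.56934
P(N ≥ n) = ρⁿ
P(N ≥ 5) = 0.56934^5
P(N ≥ 5) = 0.05982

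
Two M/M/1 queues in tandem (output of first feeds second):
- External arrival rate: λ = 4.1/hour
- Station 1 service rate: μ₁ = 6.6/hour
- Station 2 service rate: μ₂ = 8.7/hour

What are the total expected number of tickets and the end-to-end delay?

By Jackson's theorem, each station behaves as independent M/M/1.
Station 1: ρ₁ = 4.1/6.6 = 0.6212, L₁ = ρ₁/(1-ρ₁) = λ/(μ₁-λ) = 4.1/2.50 = 1.6400
Station 2: ρ₂ = 4.1/8.7 = 0.4713, L₂ = ρ₂/(1-ρ₂) = λ/(μ₂-λ) = 4.1/4.60 = 0.8913
Total: L = L₁ + L₂ = 1.6400 + 0.8913 = 2.5313
W = L/λ = 2.5313/4.1 = 0.6174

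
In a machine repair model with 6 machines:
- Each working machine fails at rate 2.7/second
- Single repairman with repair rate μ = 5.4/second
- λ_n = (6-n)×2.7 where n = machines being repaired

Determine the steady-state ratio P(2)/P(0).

P(2)/P(0) = ∏_{i=0}^{2-1} λ_i/μ_{i+1}
= (6-0)×2.7/5.4 × (6-1)×2.7/5.4
= 7.5000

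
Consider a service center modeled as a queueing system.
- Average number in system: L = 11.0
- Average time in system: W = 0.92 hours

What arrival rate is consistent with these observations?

Little's Law: L = λW, so λ = L/W
λ = 11.0/0.92 = 11.9565 customers/hour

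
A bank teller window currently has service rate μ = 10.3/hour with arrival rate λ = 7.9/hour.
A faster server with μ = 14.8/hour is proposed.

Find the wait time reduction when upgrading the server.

System 1: ρ₁ = 7.9/10.3 = 0.7670, W₁ = 1/(10.3-7.9) = 0.41667
System 2: ρ₂ = 7.9/14.8 = 0.5338, W₂ = 1/(14.8-7.9) = 0.14493
Improvement: (W₁-W₂)/W₁ = (0.41667-0.14493)/0.41667 = 65.22%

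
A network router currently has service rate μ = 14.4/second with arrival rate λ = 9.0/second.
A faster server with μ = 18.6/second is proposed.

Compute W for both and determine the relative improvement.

System 1: ρ₁ = 9.0/14.4 = 0.6250, W₁ = 1/(14.4-9.0) = 0.18519
System 2: ρ₂ = 9.0/18.6 = 0.4839, W₂ = 1/(18.6-9.0) = 0.10417
Improvement: (W₁-W₂)/W₁ = (0.18519-0.10417)/0.18519 = 43.75%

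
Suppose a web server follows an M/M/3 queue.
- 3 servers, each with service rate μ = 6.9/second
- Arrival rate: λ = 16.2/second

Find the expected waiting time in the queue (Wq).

Traffic intensity: ρ = λ/(cμ) = 16.2/(3×6.9) = 0.7826
Since ρ = 0.7826 < 1, system is stable.
Offered load a = λ/μ = cρ = 16.2/6.9 = 2.3478
P₀ = [ Σₙ₌₀^2 aⁿ/n! + a^3/(3!(1-ρ)) ]⁻¹
Σ = a^0/0! + a^1/1! + a^2/2! = 1.00000 + 2.34783 + 2.75614 = 6.1040
a^3/(3!(1-ρ)) = 12.9419/(6 × 0.217391) = 9.9221
P₀ = 1/(6.1040 + 9.9221) = 0.06240
Lq = P₀·a^3·ρ / (3!(1-ρ)²) = 0.06240 × 12.9419 × 0.7826 / (6 × 0.04726) = 2.2288
Wq = Lq/λ = 2.2288/16.2 = 0.1376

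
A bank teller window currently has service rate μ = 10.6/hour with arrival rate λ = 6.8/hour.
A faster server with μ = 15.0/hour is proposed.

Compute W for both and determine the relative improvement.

System 1: ρ₁ = 6.8/10.6 = 0.6415, W₁ = 1/(10.6-6.8) = 0.26316
System 2: ρ₂ = 6.8/15.0 = 0.4533, W₂ = 1/(15.0-6.8) = 0.12195
Improvement: (W₁-W₂)/W₁ = (0.26316-0.12195)/0.26316 = 53.66%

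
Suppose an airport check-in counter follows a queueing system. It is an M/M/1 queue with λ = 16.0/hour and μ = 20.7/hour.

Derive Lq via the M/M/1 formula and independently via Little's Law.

Method 1 (direct): Lq = λ²/(μ(μ-λ)) = 256.00/(20.7 × 4.70) = 2.6313

Method 2 (Little's Law):
W = 1/(μ-λ) = 1/4.70 = 0.212766
Wq = W - 1/μ = 0.212766 - 0.0483092 = 0.164457
Lq = λWq = 16.0 × 0.164457 = 2.6313 ✔ (matches Method 1)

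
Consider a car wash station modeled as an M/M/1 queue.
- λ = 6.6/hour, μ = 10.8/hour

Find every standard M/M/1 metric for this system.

Step 1: ρ = λ/μ = 6.6/10.8 = 0.6111
Step 2: L = λ/(μ-λ) = 6.6/4.20 = 1.5714
Step 3: Lq = λ²/(μ(μ-λ)) = 43.56/(10.8×4.20) = 0.9603
Step 4: W = 1/(μ-λ) = 1/4.20 = 0.238095
Step 5: Wq = λ/(μ(μ-λ)) = 6.6/(10.8×4.20) = 0.1455
Step 6: P(0) = 1-ρ = 0.3889
Verify: L = λW = 6.6×0.238095 = 1.5714 ✔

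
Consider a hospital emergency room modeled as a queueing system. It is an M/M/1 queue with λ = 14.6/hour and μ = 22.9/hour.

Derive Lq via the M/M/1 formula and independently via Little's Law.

Method 1 (direct): Lq = λ²/(μ(μ-λ)) = 213.16/(22.9 × 8.30) = 1.1215

Method 2 (Little's Law):
W = 1/(μ-λ) = 1/8.30 = 0.120482
Wq = W - 1/μ = 0.120482 - 0.0436681 = 0.076814
Lq = λWq = 14.6 × 0.076814 = 1.1215 ✔ (matches Method 1)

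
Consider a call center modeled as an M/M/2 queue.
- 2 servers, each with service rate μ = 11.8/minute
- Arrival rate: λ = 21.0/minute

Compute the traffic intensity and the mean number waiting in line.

Traffic intensity: ρ = λ/(cμ) = 21.0/(2×11.8) = 0.8898
Since ρ = 0.8898 < 1, system is stable.
Offered load a = λ/μ = cρ = 21.0/11.8 = 1.7797
P₀ = [ Σₙ₌₀^1 aⁿ/n! + a^2/(2!(1-ρ)) ]⁻¹
Σ = a^0/0! + a^1/1! = 1.0000 + 1.7797 = 2.7797
a^2/(2!(1-ρ)) = 3.16719/(2 × 0.110169) = 14.3742
P₀ = 1/(2.7797 + 14.3742) = 0.05830
Lq = P₀·a^2·ρ / (2!(1-ρ)²) = 0.0582960 × 3.16719 × 0.889831 / (2 × 0.0121373) = 6.7681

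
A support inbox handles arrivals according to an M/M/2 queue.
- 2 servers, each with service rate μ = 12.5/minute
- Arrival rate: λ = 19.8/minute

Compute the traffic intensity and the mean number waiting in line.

Traffic intensity: ρ = λ/(cμ) = 19.8/(2×12.5) = 0.7920
Since ρ = 0.7920 < 1, system is stable.
Offered load a = λ/μ = cρ = 19.8/12.5 = 1.5840
P₀ = [ Σₙ₌₀^1 aⁿ/n! + a^2/(2!(1-ρ)) ]⁻¹
Σ = a^0/0! + a^1/1! = 1.0000 + 1.5840 = 2.5840
a^2/(2!(1-ρ)) = 2.50906/(2 × 0.208000) = 6.0314
P₀ = 1/(2.5840 + 6.0314) = 0.1161
Lq = P₀·a^2·ρ / (2!(1-ρ)²) = 0.11607 × 2.5091 × 0.79200 / (2 × 0.043264) = 2.6657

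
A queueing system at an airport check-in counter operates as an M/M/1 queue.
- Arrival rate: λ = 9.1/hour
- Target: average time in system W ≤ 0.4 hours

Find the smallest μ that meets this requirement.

For M/M/1: W = 1/(μ-λ)
Need W ≤ 0.4, so 1/(μ-λ) ≤ 0.4
μ - λ ≥ 1/0.4 = 2.5000
μ ≥ 9.1 + 2.5000 = 11.6000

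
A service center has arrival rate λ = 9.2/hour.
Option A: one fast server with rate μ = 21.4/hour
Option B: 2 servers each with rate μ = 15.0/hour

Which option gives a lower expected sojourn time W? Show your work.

Option A: single server μ = 21.4 (M/M/1)
  ρ_A = 9.2/21.4 = 0.4299
  W_A = 1/(μ-λ) = 1/(21.4-9.2) = 1/12.20 = 0.08197

Option B: 2 servers μ = 15.0 (M/M/2)
  ρ_B = λ/(cμ) = 9.2/(2×15.0) = 0.3067
  Offered load a = λ/μ = cρ = 9.2/15.0 = 0.6133
  P₀ = [ Σₙ₌₀^1 aⁿ/n! + a^2/(2!(1-ρ)) ]⁻¹
  Σ = a^0/0! + a^1/1! = 1.0000 + 0.6133 = 1.6133
  a^2/(2!(1-ρ)) = 0.3762/(2 × 0.6933) = 0.2713
  P₀ = 1/(1.6133 + 0.2713) = 0.5306
  Lq = P₀·a^2·ρ / (2!(1-ρ)²) = 0.53061 × 0.37618 × 0.30667 / (2 × 0.48071) = 0.06367
  Wq_B = Lq/λ = 0.063668/9.2 = 0.006920
  W_B = Wq_B + 1/μ = 0.006920 + 0.06667 = 0.07359

Since W_B = 0.07359 < W_A = 0.08197, Option B (multiple servers) has the shorter time in system.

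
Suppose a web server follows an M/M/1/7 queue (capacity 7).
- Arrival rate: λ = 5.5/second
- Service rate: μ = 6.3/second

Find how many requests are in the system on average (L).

ρ = λ/μ = 5.5/6.3 = 0.873016
P₀ = (1-ρ)/(1-ρ^(K+1)) = (1-0.873016)/(1-0.873016^8) = 0.1270/0.6626 = 0.1917
P_K = P₀×ρ^K = 0.19165 × 0.873016^7 = 0.19165 × 0.38651 = 0.07407
L = ρ[1 - (K+1)ρ^K + Kρ^(K+1)] / [(1-ρ)(1-ρ^(K+1))]
L = 0.873016 × (1 - 8×0.38651 + 7×0.33743) / ((1 - 0.873016) × (1 - 0.33743)) = 2.8009 requests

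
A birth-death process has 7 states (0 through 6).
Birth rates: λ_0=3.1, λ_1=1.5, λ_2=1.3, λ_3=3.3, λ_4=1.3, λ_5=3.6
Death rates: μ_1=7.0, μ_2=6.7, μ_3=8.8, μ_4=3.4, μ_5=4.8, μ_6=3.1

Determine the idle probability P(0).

Ratios P(n)/P(0) = (λ₀···λₙ₋₁)/(μ₁···μₙ):
P(1)/P(0) = (3.1)/(7.0) = 0.4429
P(2)/P(0) = (3.1×1.5)/(7.0×6.7) = 0.09915
P(3)/P(0) = (3.1×1.5×1.3)/(7.0×6.7×8.8) = 0.01465
P(4)/P(0) = (3.1×1.5×1.3×3.3)/(7.0×6.7×8.8×3.4) = 0.01422
P(5)/P(0) = (3.1×1.5×1.3×3.3×1.3)/(7.0×6.7×8.8×3.4×4.8) = 0.003850
P(6)/P(0) = (3.1×1.5×1.3×3.3×1.3×3.6)/(7.0×6.7×8.8×3.4×4.8×3.1) = 0.004471

Normalization: ∑ P(n) = 1
P(0) × (1.0000 + 0.4429 + 0.09915 + 0.01465 + 0.01422 + 0.003850 + 0.004471) = 1
P(0) × 1.5792 = 1
P(0) = 1/1.5792 = 0.6332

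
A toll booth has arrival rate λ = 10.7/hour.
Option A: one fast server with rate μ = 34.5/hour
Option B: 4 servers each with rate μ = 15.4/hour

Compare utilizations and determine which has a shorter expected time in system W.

Option A: single server μ = 34.5 (M/M/1)
  ρ_A = 10.7/34.5 = 0.3101
  W_A = 1/(μ-λ) = 1/(34.5-10.7) = 1/23.80 = 0.04202

Option B: 4 servers μ = 15.4 (M/M/4)
  ρ_B = λ/(cμ) = 10.7/(4×15.4) = 0.1737
  Offered load a = λ/μ = cρ = 10.7/15.4 = 0.6948
  P₀ = [ Σₙ₌₀^3 aⁿ/n! + a^4/(4!(1-ρ)) ]⁻¹
  Σ = a^0/0! + a^1/1! + a^2/2! + a^3/3! = 1.0000 + 0.6948 + 0.2414 + 0.05590 = 1.9921
  a^4/(4!(1-ρ)) = 0.2331/(24 × 0.8263) = 0.01175
  P₀ = 1/(1.9921 + 0.01175) = 0.4990
  Lq = P₀·a^4·ρ / (4!(1-ρ)²) = 0.4990 × 0.2331 × 0.1737 / (24 × 0.6828) = 0.001233
  Wq_B = Lq/λ = 0.00123284/10.7 = 0.00011522
  W_B = Wq_B + 1/μ = 0.00011522 + 0.064935 = 0.06505

Since W_A = 0.04202 < W_B = 0.06505, Option A (single fast server) has the shorter time in system.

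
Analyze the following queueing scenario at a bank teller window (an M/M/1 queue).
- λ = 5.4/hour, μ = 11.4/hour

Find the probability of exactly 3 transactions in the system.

ρ = λ/μ = 5.4/11.4 = 0.4737
P(n) = (1-ρ)ρⁿ
P(3) = (1-0.4737) × 0.4737^3
P(3) = 0.52630 × 0.10629
P(3) = 0.05594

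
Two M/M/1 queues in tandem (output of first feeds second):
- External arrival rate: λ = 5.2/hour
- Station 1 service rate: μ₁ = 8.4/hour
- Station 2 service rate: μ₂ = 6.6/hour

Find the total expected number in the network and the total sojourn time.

By Jackson's theorem, each station behaves as independent M/M/1.
Station 1: ρ₁ = 5.2/8.4 = 0.6190, L₁ = ρ₁/(1-ρ₁) = λ/(μ₁-λ) = 5.2/3.20 = 1.6250
Station 2: ρ₂ = 5.2/6.6 = 0.7879, L₂ = ρ₂/(1-ρ₂) = λ/(μ₂-λ) = 5.2/1.40 = 3.7143
Total: L = L₁ + L₂ = 1.6250 + 3.7143 = 5.3393
W = L/λ = 5.3393/5.2 = 1.0268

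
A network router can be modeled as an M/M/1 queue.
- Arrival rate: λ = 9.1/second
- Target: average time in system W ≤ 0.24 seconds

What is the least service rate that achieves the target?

For M/M/1: W = 1/(μ-λ)
Need W ≤ 0.24, so 1/(μ-λ) ≤ 0.24
μ - λ ≥ 1/0.24 = 4.1667
μ ≥ 9.1 + 4.1667 = 13.2667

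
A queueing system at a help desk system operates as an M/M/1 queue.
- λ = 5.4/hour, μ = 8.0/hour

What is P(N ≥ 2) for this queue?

ρ = λ/μ = 5.4/8.0 = 0.6750
P(N ≥ n) = ρⁿ
P(N ≥ 2) = 0.6750^2
P(N ≥ 2) = 0.4556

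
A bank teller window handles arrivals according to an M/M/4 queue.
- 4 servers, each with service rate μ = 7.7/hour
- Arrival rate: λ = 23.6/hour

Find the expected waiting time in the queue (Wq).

Traffic intensity: ρ = λ/(cμ) = 23.6/(4×7.7) = 0.7662
Since ρ = 0.7662 < 1, system is stable.
Offered load a = λ/μ = cρ = 23.6/7.7 = 3.0649
P₀ = [ Σₙ₌₀^3 aⁿ/n! + a^4/(4!(1-ρ)) ]⁻¹
Σ = a^0/0! + a^1/1! + a^2/2! + a^3/3! = 1.0000 + 3.0649 + 4.6969 + 4.7986 = 13.5604
a^4/(4!(1-ρ)) = 88.2440/(24 × 0.233766) = 15.7287
P₀ = 1/(13.5604 + 15.7287) = 0.03414
Lq = P₀·a^4·ρ / (4!(1-ρ)²) = 0.034142 × 88.2440 × 0.76623 / (24 × 0.054647) = 1.7602
Wq = Lq/λ = 1.76021/23.6 = 0.07459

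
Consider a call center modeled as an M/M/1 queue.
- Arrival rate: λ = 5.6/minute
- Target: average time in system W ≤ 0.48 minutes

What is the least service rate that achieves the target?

For M/M/1: W = 1/(μ-λ)
Need W ≤ 0.48, so 1/(μ-λ) ≤ 0.48
μ - λ ≥ 1/0.48 = 2.0833
μ ≥ 5.6 + 2.0833 = 7.6833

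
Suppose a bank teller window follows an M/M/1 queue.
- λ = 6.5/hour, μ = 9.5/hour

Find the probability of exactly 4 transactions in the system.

ρ = λ/μ = 6.5/9.5 = 0.6842
P(n) = (1-ρ)ρⁿ
P(4) = (1-0.6842) × 0.6842^4
P(4) = 0.31580 × 0.21915
P(4) = 0.06921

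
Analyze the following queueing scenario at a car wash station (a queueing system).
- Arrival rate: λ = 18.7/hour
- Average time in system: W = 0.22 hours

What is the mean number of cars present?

Little's Law: L = λW
L = 18.7 × 0.22 = 4.1140 cars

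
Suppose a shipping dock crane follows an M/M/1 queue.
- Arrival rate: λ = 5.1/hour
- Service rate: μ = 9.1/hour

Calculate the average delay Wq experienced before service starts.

First, compute utilization: ρ = λ/μ = 5.1/9.1 = 0.5604
For M/M/1: Wq = λ/(μ(μ-λ))
Wq = 5.1/(9.1 × (9.1-5.1))
Wq = 5.1/(9.1 × 4.00)
Wq = 0.1401 hours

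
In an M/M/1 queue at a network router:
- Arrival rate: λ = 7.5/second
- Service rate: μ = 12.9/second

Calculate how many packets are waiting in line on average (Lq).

ρ = λ/μ = 7.5/12.9 = 0.5814
For M/M/1: Lq = λ²/(μ(μ-λ))
Lq = 56.25/(12.9 × 5.40)
Lq = 0.8075 packets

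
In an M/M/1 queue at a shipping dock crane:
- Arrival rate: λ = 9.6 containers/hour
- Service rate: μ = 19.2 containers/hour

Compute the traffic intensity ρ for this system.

Server utilization: ρ = λ/μ
ρ = 9.6/19.2 = 0.5000
The server is busy 50.00% of the time.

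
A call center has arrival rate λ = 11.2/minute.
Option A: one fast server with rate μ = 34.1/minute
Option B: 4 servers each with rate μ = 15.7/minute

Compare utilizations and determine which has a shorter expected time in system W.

Option A: single server μ = 34.1 (M/M/1)
  ρ_A = 11.2/34.1 = 0.3284
  W_A = 1/(μ-λ) = 1/(34.1-11.2) = 1/22.90 = 0.04367

Option B: 4 servers μ = 15.7 (M/M/4)
  ρ_B = λ/(cμ) = 11.2/(4×15.7) = 0.1783
  Offered load a = λ/μ = cρ = 11.2/15.7 = 0.7134
  P₀ = [ Σₙ₌₀^3 aⁿ/n! + a^4/(4!(1-ρ)) ]⁻¹
  Σ = a^0/0! + a^1/1! + a^2/2! + a^3/3! = 1.0000 + 0.71338 + 0.25445 + 0.060507 = 2.0283
  a^4/(4!(1-ρ)) = 0.2590/(24 × 0.8217) = 0.01313
  P₀ = 1/(2.02834 + 0.0131332) = 0.4898
  Lq = P₀·a^4·ρ / (4!(1-ρ)²) = 0.4898 × 0.2590 × 0.1783 / (24 × 0.6751) = 0.001396
  Wq_B = Lq/λ = 0.0013964/11.2 = 0.00012468
  W_B = Wq_B + 1/μ = 0.00012468 + 0.063694 = 0.06382

Since W_A = 0.04367 < W_B = 0.06382, Option A (single fast server) has the shorter time in system.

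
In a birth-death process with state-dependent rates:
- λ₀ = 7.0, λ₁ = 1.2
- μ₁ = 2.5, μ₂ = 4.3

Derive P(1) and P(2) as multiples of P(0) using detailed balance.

Balance equations:
State 0: λ₀P₀ = μ₁P₁ → P₁ = (λ₀/μ₁)P₀ = (7.0/2.5)P₀ = 2.8000P₀
State 1: P₂ = (λ₀λ₁)/(μ₁μ₂)P₀ = (7.0×1.2)/(2.5×4.3)P₀ = 0.7814P₀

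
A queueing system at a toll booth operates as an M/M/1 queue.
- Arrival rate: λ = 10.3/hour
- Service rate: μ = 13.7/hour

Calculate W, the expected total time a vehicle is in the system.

First, compute utilization: ρ = λ/μ = 10.3/13.7 = 0.7518
For M/M/1: W = 1/(μ-λ)
W = 1/(13.7-10.3) = 1/3.40
W = 0.2941 hours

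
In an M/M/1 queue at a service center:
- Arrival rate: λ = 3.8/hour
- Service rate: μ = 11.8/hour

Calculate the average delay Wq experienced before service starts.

First, compute utilization: ρ = λ/μ = 3.8/11.8 = 0.3220
For M/M/1: Wq = λ/(μ(μ-λ))
Wq = 3.8/(11.8 × (11.8-3.8))
Wq = 3.8/(11.8 × 8.00)
Wq = 0.04025 hours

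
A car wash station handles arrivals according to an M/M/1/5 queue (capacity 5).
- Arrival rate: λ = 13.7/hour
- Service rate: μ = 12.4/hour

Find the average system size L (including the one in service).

ρ = λ/μ = 13.7/12.4 = 1.10484
P₀ = (1-ρ)/(1-ρ^(K+1)) = (1-1.10484)/(1-1.10484^6) = -0.1048/-0.8188 = 0.1280
P_K = P₀×ρ^K = 0.12803 × 1.10484^5 = 0.12803 × 1.6463 = 0.2108
L = ρ[1 - (K+1)ρ^K + Kρ^(K+1)] / [(1-ρ)(1-ρ^(K+1))]
L = 1.10484 × (1 - 6×1.6462544 + 5×1.8188477) / ((1 - 1.10484) × (1 - 1.8188477)) = 2.7890 cars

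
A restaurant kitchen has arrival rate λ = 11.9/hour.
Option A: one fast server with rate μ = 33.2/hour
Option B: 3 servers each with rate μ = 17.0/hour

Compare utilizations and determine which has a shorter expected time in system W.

Option A: single server μ = 33.2 (M/M/1)
  ρ_A = 11.9/33.2 = 0.3584
  W_A = 1/(μ-λ) = 1/(33.2-11.9) = 1/21.30 = 0.04695

Option B: 3 servers μ = 17.0 (M/M/3)
  ρ_B = λ/(cμ) = 11.9/(3×17.0) = 0.2333
  Offered load a = λ/μ = cρ = 11.9/17.0 = 0.7000
  P₀ = [ Σₙ₌₀^2 aⁿ/n! + a^3/(3!(1-ρ)) ]⁻¹
  Σ = a^0/0! + a^1/1! + a^2/2! = 1.0000 + 0.7000 + 0.2450 = 1.9450
  a^3/(3!(1-ρ)) = 0.343000/(6 × 0.766667) = 0.07457
  P₀ = 1/(1.9450 + 0.07457) = 0.4952
  Lq = P₀·a^3·ρ / (3!(1-ρ)²) = 0.4952 × 0.3430 × 0.2333 / (6 × 0.5878) = 0.01124
  Wq_B = Lq/λ = 0.01123695/11.9 = 0.00094428
  W_B = Wq_B + 1/μ = 0.00094428 + 0.058824 = 0.05977

Since W_A = 0.04695 < W_B = 0.05977, Option A (single fast server) has the shorter time in system.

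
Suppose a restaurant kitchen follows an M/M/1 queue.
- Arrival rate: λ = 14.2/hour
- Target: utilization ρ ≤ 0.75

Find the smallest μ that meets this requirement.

ρ = λ/μ, so μ = λ/ρ
μ ≥ 14.2/0.75 = 18.9333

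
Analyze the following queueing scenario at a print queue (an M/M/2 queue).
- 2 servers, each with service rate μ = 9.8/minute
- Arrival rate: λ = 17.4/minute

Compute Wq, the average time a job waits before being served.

Traffic intensity: ρ = λ/(cμ) = 17.4/(2×9.8) = 0.8878
Since ρ = 0.8878 < 1, system is stable.
Offered load a = λ/μ = cρ = 17.4/9.8 = 1.7755
P₀ = [ Σₙ₌₀^1 aⁿ/n! + a^2/(2!(1-ρ)) ]⁻¹
Σ = a^0/0! + a^1/1! = 1.0000 + 1.7755 = 2.7755
a^2/(2!(1-ρ)) = 3.15244/(2 × 0.112245) = 14.0427
P₀ = 1/(2.7755 + 14.0427) = 0.05946
Lq = P₀·a^2·ρ / (2!(1-ρ)²) = 0.0594595 × 3.15244 × 0.887755 / (2 × 0.0125989) = 6.6039
Wq = Lq/λ = 6.6039/17.4 = 0.3795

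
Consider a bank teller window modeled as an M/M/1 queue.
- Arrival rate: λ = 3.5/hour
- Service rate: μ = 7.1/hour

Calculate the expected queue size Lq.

ρ = λ/μ = 3.5/7.1 = 0.4930
For M/M/1: Lq = λ²/(μ(μ-λ))
Lq = 12.25/(7.1 × 3.60)
Lq = 0.4793 transactions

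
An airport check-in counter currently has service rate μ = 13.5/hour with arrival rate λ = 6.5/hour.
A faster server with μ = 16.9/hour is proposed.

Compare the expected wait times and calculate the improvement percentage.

System 1: ρ₁ = 6.5/13.5 = 0.4815, W₁ = 1/(13.5-6.5) = 0.14286
System 2: ρ₂ = 6.5/16.9 = 0.3846, W₂ = 1/(16.9-6.5) = 0.096154
Improvement: (W₁-W₂)/W₁ = (0.14286-0.096154)/0.14286 = 32.69%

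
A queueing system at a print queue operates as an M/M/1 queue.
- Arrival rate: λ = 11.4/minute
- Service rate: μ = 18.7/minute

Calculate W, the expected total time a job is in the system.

First, compute utilization: ρ = λ/μ = 11.4/18.7 = 0.6096
For M/M/1: W = 1/(μ-λ)
W = 1/(18.7-11.4) = 1/7.30
W = 0.1370 minutes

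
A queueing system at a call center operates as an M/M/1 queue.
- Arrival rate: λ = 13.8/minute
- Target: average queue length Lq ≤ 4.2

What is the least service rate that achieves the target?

For M/M/1: Lq = λ²/(μ(μ-λ))
Need Lq ≤ 4.2, i.e. μ(μ-λ) ≥ λ²/4.2
μ² - 13.8μ - 190.44/4.2 ≥ 0  →  μ² - 13.8μ - 45.34286 ≥ 0
Quadratic formula (positive root): μ = [λ + √(λ² + 4×45.34286)]/2
Discriminant: 190.44 + 4×45.34286 = 371.8114, √371.8114 = 19.2824
μ ≥ (13.8 + 19.2824)/2 = 16.5412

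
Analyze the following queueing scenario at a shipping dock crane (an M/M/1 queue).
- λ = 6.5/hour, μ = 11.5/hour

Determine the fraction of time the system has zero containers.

ρ = λ/μ = 6.5/11.5 = 0.5652
P(0) = 1 - ρ = 1 - 0.5652 = 0.4348
The server is idle 43.48% of the time.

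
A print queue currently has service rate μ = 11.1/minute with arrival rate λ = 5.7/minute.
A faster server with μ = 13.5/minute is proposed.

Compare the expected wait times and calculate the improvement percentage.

System 1: ρ₁ = 5.7/11.1 = 0.5135, W₁ = 1/(11.1-5.7) = 0.18519
System 2: ρ₂ = 5.7/13.5 = 0.4222, W₂ = 1/(13.5-5.7) = 0.12821
Improvement: (W₁-W₂)/W₁ = (0.18519-0.12821)/0.18519 = 30.77%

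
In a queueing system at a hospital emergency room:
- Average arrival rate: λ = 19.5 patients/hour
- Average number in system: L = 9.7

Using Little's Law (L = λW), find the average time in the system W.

Little's Law: L = λW, so W = L/λ
W = 9.7/19.5 = 0.4974 hours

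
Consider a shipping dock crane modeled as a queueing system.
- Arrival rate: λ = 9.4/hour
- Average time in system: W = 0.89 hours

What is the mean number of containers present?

Little's Law: L = λW
L = 9.4 × 0.89 = 8.3660 containers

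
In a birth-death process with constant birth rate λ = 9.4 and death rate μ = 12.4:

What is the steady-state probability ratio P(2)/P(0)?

For constant rates: P(n)/P(0) = (λ/μ)^n
P(2)/P(0) = (9.4/12.4)^2 = 0.7581^2 = 0.5747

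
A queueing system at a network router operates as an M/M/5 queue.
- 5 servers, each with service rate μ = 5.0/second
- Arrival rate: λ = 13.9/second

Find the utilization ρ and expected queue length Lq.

Traffic intensity: ρ = λ/(cμ) = 13.9/(5×5.0) = 0.5560
Since ρ = 0.5560 < 1, system is stable.
Offered load a = λ/μ = cρ = 13.9/5.0 = 2.7800
P₀ = [ Σₙ₌₀^4 aⁿ/n! + a^5/(5!(1-ρ)) ]⁻¹
Σ = a^0/0! + a^1/1! + a^2/2! + a^3/3! + a^4/4! = 1.0000 + 2.7800 + 3.8642 + 3.5808 + 2.4887 = 13.7137
a^5/(5!(1-ρ)) = 166.0443/(120 × 0.4440) = 3.1164
P₀ = 1/(13.7137 + 3.1164) = 0.05942
Lq = P₀·a^5·ρ / (5!(1-ρ)²) = 0.05942 × 166.0443 × 0.5560 / (120 × 0.1971) = 0.2319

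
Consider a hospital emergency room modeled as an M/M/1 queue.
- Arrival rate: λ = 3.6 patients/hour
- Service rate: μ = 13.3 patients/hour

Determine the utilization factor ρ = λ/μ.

Server utilization: ρ = λ/μ
ρ = 3.6/13.3 = 0.2707
The server is busy 27.07% of the time.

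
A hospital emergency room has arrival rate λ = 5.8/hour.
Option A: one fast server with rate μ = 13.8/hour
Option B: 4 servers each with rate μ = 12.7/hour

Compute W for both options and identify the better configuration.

Option A: single server μ = 13.8 (M/M/1)
  ρ_A = 5.8/13.8 = 0.4203
  W_A = 1/(μ-λ) = 1/(13.8-5.8) = 1/8.00 = 0.1250

Option B: 4 servers μ = 12.7 (M/M/4)
  ρ_B = λ/(cμ) = 5.8/(4×12.7) = 0.1142
  Offered load a = λ/μ = cρ = 5.8/12.7 = 0.4567
  P₀ = [ Σₙ₌₀^3 aⁿ/n! + a^4/(4!(1-ρ)) ]⁻¹
  Σ = a^0/0! + a^1/1! + a^2/2! + a^3/3! = 1.0000 + 0.4567 + 0.1043 + 0.01588 = 1.5769
  a^4/(4!(1-ρ)) = 0.04350/(24 × 0.8858) = 0.002046
  P₀ = 1/(1.57685 + 0.00204615) = 0.6334
  Lq = P₀·a^4·ρ / (4!(1-ρ)²) = 0.63335 × 0.043501 × 0.11417 / (24 × 0.78469) = 0.0001670
  Wq_B = Lq/λ = 0.00016703/5.8 = 0.00002880
  W_B = Wq_B + 1/μ = 0.00002880 + 0.07874 = 0.07877

Since W_B = 0.07877 < W_A = 0.1250, Option B (multiple servers) has the shorter time in system.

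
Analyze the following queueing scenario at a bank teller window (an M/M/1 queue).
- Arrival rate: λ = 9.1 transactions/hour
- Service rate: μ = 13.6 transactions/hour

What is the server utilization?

Server utilization: ρ = λ/μ
ρ = 9.1/13.6 = 0.6691
The server is busy 66.91% of the time.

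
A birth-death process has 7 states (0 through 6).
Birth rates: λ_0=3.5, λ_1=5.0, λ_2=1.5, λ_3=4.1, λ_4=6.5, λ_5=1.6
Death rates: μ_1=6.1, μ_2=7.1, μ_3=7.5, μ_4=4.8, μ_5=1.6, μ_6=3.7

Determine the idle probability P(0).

Ratios P(n)/P(0) = (λ₀···λₙ₋₁)/(μ₁···μₙ):
P(1)/P(0) = (3.5)/(6.1) = 0.5738
P(2)/P(0) = (3.5×5.0)/(6.1×7.1) = 0.4041
P(3)/P(0) = (3.5×5.0×1.5)/(6.1×7.1×7.5) = 0.08081
P(4)/P(0) = (3.5×5.0×1.5×4.1)/(6.1×7.1×7.5×4.8) = 0.06903
P(5)/P(0) = (3.5×5.0×1.5×4.1×6.5)/(6.1×7.1×7.5×4.8×1.6) = 0.2804
P(6)/P(0) = (3.5×5.0×1.5×4.1×6.5×1.6)/(6.1×7.1×7.5×4.8×1.6×3.7) = 0.1213

Normalization: ∑ P(n) = 1
P(0) × (1.0000 + 0.5738 + 0.4041 + 0.08081 + 0.06903 + 0.2804 + 0.1213) = 1
P(0) × 2.5294 = 1
P(0) = 1/2.5294 = 0.3954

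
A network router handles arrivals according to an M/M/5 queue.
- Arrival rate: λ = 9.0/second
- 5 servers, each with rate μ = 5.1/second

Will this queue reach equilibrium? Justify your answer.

Stability requires ρ = λ/(cμ) < 1
ρ = 9.0/(5 × 5.1) = 9.0/25.50 = 0.3529
Since 0.3529 < 1, the system is STABLE.
The servers are busy 35.29% of the time.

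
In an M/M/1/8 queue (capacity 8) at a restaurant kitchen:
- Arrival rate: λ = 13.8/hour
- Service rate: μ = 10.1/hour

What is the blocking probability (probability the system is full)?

ρ = λ/μ = 13.8/10.1 = 1.36634
P₀ = (1-ρ)/(1-ρ^(K+1)) = (1-1.36634)/(1-1.36634^9) = -0.3663/-15.5970 = 0.02349
P_K = P₀×ρ^K = 0.02349 × 1.36634^8 = 0.02349 × 12.1470 = 0.2853
Blocking probability = 28.53%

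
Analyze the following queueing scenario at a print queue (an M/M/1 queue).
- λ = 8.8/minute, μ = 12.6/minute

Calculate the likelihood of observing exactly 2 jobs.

ρ = λ/μ = 8.8/12.6 = 0.6984
P(n) = (1-ρ)ρⁿ
P(2) = (1-0.6984) × 0.6984^2
P(2) = 0.3016 × 0.4878
P(2) = 0.1471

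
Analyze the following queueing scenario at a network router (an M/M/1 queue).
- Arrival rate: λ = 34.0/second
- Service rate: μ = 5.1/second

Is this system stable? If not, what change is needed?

Stability requires ρ = λ/(cμ) < 1
ρ = 34.0/(1 × 5.1) = 34.0/5.10 = 6.6667
Since 6.6667 ≥ 1, the system is UNSTABLE.
Queue grows without bound. Need μ > λ = 34.0.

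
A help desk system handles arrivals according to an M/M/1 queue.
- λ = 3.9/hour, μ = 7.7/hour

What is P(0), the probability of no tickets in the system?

ρ = λ/μ = 3.9/7.7 = 0.5065
P(0) = 1 - ρ = 1 - 0.5065 = 0.4935
The server is idle 49.35% of the time.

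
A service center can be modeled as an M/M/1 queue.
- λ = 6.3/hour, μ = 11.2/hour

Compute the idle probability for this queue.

ρ = λ/μ = 6.3/11.2 = 0.5625
P(0) = 1 - ρ = 1 - 0.5625 = 0.4375
The server is idle 43.75% of the time.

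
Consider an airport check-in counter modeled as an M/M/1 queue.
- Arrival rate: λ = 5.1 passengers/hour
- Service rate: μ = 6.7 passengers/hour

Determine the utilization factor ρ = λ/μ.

Server utilization: ρ = λ/μ
ρ = 5.1/6.7 = 0.7612
The server is busy 76.12% of the time.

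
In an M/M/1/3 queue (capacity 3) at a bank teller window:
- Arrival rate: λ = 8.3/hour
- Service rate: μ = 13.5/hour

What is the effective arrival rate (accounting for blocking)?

ρ = λ/μ = 8.3/13.5 = 0.614815
P₀ = (1-ρ)/(1-ρ^(K+1)) = (1-0.614815)/(1-0.614815^4) = 0.3852/0.8571 = 0.4494
P_K = P₀×ρ^K = 0.4494 × 0.614815^3 = 0.4494 × 0.2324 = 0.1044
λ_eff = λ(1-P_K) = 8.3 × (1 - 0.104439) = 8.3 × 0.895561 = 7.4332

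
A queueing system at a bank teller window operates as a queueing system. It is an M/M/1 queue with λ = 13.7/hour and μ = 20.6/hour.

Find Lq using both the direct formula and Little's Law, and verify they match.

Method 1 (direct): Lq = λ²/(μ(μ-λ)) = 187.69/(20.6 × 6.90) = 1.3205

Method 2 (Little's Law):
W = 1/(μ-λ) = 1/6.90 = 0.144928
Wq = W - 1/μ = 0.144928 - 0.0485437 = 0.096384
Lq = λWq = 13.7 × 0.096384 = 1.3205 ✔ (matches Method 1)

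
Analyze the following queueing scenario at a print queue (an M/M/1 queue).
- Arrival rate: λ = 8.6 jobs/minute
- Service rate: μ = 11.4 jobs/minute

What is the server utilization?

Server utilization: ρ = λ/μ
ρ = 8.6/11.4 = 0.7544
The server is busy 75.44% of the time.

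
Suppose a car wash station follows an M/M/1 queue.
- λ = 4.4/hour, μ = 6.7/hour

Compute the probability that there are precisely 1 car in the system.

ρ = λ/μ = 4.4/6.7 = 0.6567
P(n) = (1-ρ)ρⁿ
P(1) = (1-0.6567) × 0.6567^1
P(1) = 0.3433 × 0.6567
P(1) = 0.2254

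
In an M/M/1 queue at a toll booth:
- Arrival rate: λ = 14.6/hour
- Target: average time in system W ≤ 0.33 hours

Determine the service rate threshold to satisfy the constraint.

For M/M/1: W = 1/(μ-λ)
Need W ≤ 0.33, so 1/(μ-λ) ≤ 0.33
μ - λ ≥ 1/0.33 = 3.0303
μ ≥ 14.6 + 3.0303 = 17.6303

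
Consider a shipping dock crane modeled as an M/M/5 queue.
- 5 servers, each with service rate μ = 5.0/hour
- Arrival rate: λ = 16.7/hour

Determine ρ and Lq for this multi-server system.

Traffic intensity: ρ = λ/(cμ) = 16.7/(5×5.0) = 0.6680
Since ρ = 0.6680 < 1, system is stable.
Offered load a = λ/μ = cρ = 16.7/5.0 = 3.3400
P₀ = [ Σₙ₌₀^4 aⁿ/n! + a^5/(5!(1-ρ)) ]⁻¹
Σ = a^0/0! + a^1/1! + a^2/2! + a^3/3! + a^4/4! = 1.0000 + 3.3400 + 5.5778 + 6.2100 + 5.1853 = 21.3131
a^5/(5!(1-ρ)) = 415.6544/(120 × 0.3320) = 10.4331
P₀ = 1/(21.3131 + 10.4331) = 0.03150
Lq = P₀·a^5·ρ / (5!(1-ρ)²) = 0.0314999 × 415.6544 × 0.668000 / (120 × 0.110224) = 0.6612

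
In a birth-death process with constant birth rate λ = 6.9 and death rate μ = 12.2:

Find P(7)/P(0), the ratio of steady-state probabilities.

For constant rates: P(n)/P(0) = (λ/μ)^n
P(7)/P(0) = (6.9/12.2)^7 = 0.56557^7 = 0.01851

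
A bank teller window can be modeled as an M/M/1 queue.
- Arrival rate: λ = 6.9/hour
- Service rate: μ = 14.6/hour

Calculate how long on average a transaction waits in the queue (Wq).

First, compute utilization: ρ = λ/μ = 6.9/14.6 = 0.4726
For M/M/1: Wq = λ/(μ(μ-λ))
Wq = 6.9/(14.6 × (14.6-6.9))
Wq = 6.9/(14.6 × 7.70)
Wq = 0.06138 hours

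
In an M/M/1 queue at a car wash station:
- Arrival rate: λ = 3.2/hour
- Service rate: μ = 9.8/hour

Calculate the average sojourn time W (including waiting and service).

First, compute utilization: ρ = λ/μ = 3.2/9.8 = 0.3265
For M/M/1: W = 1/(μ-λ)
W = 1/(9.8-3.2) = 1/6.60
W = 0.1515 hours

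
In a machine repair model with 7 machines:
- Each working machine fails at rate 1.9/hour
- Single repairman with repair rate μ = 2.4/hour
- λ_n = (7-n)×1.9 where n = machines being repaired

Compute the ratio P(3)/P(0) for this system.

P(3)/P(0) = ∏_{i=0}^{3-1} λ_i/μ_{i+1}
= (7-0)×1.9/2.4 × (7-1)×1.9/2.4 × (7-2)×1.9/2.4
= 104.1949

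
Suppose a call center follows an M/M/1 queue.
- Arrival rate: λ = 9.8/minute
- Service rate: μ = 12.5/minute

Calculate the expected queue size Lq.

ρ = λ/μ = 9.8/12.5 = 0.7840
For M/M/1: Lq = λ²/(μ(μ-λ))
Lq = 96.04/(12.5 × 2.70)
Lq = 2.8456 calls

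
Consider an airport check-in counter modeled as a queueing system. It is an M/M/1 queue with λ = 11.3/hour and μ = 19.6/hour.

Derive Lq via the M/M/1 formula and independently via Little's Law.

Method 1 (direct): Lq = λ²/(μ(μ-λ)) = 127.69/(19.6 × 8.30) = 0.7849

Method 2 (Little's Law):
W = 1/(μ-λ) = 1/8.30 = 0.12048
Wq = W - 1/μ = 0.12048 - 0.051020 = 0.06946
Lq = λWq = 11.3 × 0.06946 = 0.7849 ✔ (matches Method 1)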